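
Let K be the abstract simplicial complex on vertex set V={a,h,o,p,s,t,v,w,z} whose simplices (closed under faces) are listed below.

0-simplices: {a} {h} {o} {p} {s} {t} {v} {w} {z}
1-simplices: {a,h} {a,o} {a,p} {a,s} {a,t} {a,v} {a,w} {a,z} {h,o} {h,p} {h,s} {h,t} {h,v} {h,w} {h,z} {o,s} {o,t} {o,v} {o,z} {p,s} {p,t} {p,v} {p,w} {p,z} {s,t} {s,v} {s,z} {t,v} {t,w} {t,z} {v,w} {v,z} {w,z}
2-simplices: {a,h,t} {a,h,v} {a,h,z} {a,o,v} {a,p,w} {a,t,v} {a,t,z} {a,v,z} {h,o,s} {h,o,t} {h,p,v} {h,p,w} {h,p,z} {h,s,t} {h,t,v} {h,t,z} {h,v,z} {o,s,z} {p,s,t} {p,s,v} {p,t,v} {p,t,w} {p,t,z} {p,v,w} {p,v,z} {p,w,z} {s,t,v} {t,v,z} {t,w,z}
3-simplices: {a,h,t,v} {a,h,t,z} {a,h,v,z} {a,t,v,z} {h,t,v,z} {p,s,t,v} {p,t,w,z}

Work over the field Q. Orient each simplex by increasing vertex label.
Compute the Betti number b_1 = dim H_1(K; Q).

b_1=4

n_0=9 n_1=33 n_2=29 n_3=7  [Q]
∂1: piv[ah,ao,ap,as,at,av,aw,az] rk=8  ker:ho,hp,hs,ht,hv,hw,hz,os,ot,ov,oz,ps,pt,pv,pw,pz,st,sv,sz,tv,tw,tz,vw,vz,wz
∂2: piv[aht,ahv,ahz,aov,apw,atv,atz,avz,hos,hot,hpv,hpw,hpz,hst,osz,pst,psv,ptv,ptw,pvw,pwz] rk=21  ker:htv,htz,hvz,ptz,pvz,stv,tvz,twz
∂3: piv[ahtv,ahtz,ahvz,atvz,pstv,ptwz] rk=6  ker:htvz
b_1=(33−8)−21=4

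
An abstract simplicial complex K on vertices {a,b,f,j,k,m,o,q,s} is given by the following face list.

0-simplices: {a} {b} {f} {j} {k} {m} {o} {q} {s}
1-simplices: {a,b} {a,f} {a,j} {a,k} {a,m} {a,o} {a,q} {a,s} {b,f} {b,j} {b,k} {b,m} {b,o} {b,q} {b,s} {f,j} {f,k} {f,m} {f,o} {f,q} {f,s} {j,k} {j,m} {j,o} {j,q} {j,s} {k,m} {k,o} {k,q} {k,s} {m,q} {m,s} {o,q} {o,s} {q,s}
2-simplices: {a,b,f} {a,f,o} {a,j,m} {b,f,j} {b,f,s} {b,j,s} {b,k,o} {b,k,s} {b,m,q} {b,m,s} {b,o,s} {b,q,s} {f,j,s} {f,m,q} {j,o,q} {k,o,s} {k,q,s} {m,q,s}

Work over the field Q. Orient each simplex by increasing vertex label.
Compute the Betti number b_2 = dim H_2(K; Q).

b_2=3

n_0=9 n_1=35 n_2=18  [Q]
∂1: piv[ab,af,aj,ak,am,ao,aq,as] rk=8  ker:bf,bj,bk,bm,bo,bq,bs,fj,fk,fm,fo,fq,fs,jk,jm,jo,jq,js,km,ko,kq,ks,mq,ms,oq,os,qs
∂2: piv[abf,afo,ajm,bfj,bfs,bjs,bko,bks,bmq,bms,bos,bqs,fmq,joq,kqs] rk=15  ker:fjs,kos,mqs
b_2=(18−15)−0=3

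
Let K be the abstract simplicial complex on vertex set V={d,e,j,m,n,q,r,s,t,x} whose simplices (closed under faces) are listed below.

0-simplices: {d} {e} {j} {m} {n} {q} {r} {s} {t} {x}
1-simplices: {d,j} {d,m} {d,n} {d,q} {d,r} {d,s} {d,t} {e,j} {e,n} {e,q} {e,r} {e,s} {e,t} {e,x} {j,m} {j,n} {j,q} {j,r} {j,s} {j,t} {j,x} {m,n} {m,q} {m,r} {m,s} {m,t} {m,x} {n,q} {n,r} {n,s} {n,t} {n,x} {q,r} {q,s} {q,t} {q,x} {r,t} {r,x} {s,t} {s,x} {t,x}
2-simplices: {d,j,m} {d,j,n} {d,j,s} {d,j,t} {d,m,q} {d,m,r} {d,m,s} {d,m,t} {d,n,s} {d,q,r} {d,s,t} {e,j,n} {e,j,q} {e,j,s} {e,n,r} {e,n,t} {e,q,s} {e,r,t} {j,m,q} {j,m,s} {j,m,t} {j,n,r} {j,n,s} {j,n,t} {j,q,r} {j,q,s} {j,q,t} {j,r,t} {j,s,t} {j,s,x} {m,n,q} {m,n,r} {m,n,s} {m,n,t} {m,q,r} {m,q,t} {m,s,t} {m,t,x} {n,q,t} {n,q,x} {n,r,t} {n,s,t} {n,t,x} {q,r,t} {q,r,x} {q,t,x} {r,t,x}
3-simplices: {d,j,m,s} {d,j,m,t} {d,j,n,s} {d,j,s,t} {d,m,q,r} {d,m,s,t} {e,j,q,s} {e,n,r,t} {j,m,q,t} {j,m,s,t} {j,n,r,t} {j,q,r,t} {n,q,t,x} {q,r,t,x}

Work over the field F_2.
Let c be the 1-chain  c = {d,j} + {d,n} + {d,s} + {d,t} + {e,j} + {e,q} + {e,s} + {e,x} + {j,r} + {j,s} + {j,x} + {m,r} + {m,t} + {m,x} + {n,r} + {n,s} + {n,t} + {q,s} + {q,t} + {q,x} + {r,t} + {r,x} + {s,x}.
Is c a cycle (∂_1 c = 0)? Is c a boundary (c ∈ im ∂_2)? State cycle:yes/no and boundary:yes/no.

cycle:no boundary:no

n_0=10 n_1=41 n_2=47 n_3=14  [Z2]
∂1: piv[dj,dm,dn,dq,dr,ds,dt,ej,ex] rk=9  ker:en,eq,er,es,et,jm,jn,jq,jr,js,jt,jx,mn,mq,mr,ms,mt,mx,nq,nr,ns,nt,nx,qr,qs,qt,qx,rt,rx,st,sx,tx
∂2: piv[djm,djn,djs,djt,dmq,dmr,dms,dmt,dns,dqr,dst,ejn,ejq,ejs,enr,ent,eqs,ert,jmq,jnr,jnt,jqr,jqt,jsx,mnq,mnr,mtx,nqx,ntx,qrx] rk=30  ker:jms,jmt,jns,jqs,jrt,jst,mns,mnt,mqr,mqt,mst,nqt,nrt,nst,qrt,qtx,rtx
∂3: piv[djms,djmt,djns,djst,dmqr,dmst,ejqs,enrt,jmqt,jnrt,jqrt,nqtx,qrtx] rk=13  ker:jmst
∂1c = {j} + {m} + {r} + {t}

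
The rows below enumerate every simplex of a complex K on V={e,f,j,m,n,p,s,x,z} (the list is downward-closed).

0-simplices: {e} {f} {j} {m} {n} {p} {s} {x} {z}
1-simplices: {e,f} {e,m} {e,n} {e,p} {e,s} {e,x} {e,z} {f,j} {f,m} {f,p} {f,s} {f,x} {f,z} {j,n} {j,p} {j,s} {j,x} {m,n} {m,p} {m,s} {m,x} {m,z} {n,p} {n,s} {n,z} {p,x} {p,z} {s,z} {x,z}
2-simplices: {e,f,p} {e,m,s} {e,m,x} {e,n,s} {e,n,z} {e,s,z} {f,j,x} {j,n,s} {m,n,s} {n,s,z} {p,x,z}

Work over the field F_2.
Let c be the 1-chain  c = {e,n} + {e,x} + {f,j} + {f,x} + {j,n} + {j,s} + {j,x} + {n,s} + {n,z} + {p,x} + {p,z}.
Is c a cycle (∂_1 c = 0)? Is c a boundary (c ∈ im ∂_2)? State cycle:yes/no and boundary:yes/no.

n_0=9 n_1=29 n_2=11  [Z2]
∂1: piv[ef,em,en,ep,es,ex,ez,fj] rk=8  ker:fm,fp,fs,fx,fz,jn,jp,js,jx,mn,mp,ms,mx,mz,np,ns,nz,px,pz,sz,xz
∂2: piv[efp,ems,emx,ens,enz,esz,fjx,jns,mns,pxz] rk=10  ker:nsz
∂1c = 0
c vs im∂2: residual ≠ 0 ⇒ not boundary

cycle:yes boundary:no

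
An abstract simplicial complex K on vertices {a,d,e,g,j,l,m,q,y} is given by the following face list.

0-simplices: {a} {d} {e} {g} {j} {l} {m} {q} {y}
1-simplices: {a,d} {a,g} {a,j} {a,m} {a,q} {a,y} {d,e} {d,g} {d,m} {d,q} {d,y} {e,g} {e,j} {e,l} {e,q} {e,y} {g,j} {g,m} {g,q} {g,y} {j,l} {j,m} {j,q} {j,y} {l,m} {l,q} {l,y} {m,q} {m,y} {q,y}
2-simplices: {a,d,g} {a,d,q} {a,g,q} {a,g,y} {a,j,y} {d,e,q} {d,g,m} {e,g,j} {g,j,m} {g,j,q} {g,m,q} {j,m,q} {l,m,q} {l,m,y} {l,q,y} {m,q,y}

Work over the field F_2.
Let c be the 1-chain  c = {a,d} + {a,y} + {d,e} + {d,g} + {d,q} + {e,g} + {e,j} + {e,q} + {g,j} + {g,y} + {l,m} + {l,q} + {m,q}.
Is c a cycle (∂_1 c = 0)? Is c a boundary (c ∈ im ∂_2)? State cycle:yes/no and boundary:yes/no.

cycle:yes boundary:yes

n_0=9 n_1=30 n_2=16  [Z2]
∂1: piv[ad,ag,aj,am,aq,ay,de,el] rk=8  ker:dg,dm,dq,dy,eg,ej,eq,ey,gj,gm,gq,gy,jl,jm,jq,jy,lm,lq,ly,mq,my,qy
∂2: piv[adg,adq,agq,agy,ajy,deq,dgm,egj,gjm,gjq,gmq,lmq,lmy,lqy] rk=14  ker:jmq,mqy
∂1c = 0
c vs im∂2: reduces to 0 ⇒ boundary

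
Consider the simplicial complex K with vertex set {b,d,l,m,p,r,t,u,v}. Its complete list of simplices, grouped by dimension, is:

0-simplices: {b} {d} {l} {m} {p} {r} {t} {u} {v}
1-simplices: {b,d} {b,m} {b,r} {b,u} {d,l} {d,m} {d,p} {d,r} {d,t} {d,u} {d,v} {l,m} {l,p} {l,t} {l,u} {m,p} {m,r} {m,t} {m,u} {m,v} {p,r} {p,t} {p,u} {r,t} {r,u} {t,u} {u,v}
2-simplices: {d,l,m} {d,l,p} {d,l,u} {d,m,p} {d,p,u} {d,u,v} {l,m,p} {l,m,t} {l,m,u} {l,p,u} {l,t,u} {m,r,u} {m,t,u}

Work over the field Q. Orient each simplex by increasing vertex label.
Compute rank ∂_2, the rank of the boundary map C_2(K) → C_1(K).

rank∂_2=10

n_0=9 n_1=27 n_2=13  [Q]
∂1: piv[bd,bm,br,bu,dl,dp,dt,dv] rk=8  ker:dm,dr,du,lm,lp,lt,lu,mp,mr,mt,mu,mv,pr,pt,pu,rt,ru,tu,uv
∂2: piv[dlm,dlp,dlu,dmp,dpu,duv,lmt,lmu,ltu,mru] rk=10  ker:lmp,lpu,mtu
rk∂_2=10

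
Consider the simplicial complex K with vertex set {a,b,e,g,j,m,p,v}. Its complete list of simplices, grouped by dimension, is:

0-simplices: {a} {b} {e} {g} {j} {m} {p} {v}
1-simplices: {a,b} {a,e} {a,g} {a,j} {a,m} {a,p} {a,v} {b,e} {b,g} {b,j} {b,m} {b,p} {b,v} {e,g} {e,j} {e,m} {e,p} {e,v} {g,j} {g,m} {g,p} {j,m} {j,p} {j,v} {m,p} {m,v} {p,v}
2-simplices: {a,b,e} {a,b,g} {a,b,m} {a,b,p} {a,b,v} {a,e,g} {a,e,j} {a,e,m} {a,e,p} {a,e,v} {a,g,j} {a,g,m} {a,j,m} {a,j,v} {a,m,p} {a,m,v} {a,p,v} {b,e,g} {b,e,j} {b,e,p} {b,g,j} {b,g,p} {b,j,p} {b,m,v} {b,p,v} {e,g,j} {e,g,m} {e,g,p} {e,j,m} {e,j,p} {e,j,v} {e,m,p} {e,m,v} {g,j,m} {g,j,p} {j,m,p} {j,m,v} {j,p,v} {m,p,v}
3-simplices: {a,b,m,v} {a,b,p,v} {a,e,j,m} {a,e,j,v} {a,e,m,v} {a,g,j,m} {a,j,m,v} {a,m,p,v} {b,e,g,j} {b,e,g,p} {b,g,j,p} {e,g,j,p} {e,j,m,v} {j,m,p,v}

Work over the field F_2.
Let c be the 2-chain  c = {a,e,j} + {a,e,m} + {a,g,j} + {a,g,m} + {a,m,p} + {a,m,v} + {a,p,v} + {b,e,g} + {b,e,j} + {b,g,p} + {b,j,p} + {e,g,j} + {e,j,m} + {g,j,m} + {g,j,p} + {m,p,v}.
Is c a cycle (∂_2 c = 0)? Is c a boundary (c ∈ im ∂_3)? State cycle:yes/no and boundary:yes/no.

n_0=8 n_1=27 n_2=39 n_3=14  [Z2]
∂1: piv[ab,ae,ag,aj,am,ap,av] rk=7  ker:be,bg,bj,bm,bp,bv,eg,ej,em,ep,ev,gj,gm,gp,jm,jp,jv,mp,mv,pv
∂2: piv[abe,abg,abm,abp,abv,aeg,aej,aem,aep,aev,agj,agm,ajm,ajv,amp,amv,apv,bej,bgp,bjp] rk=20  ker:beg,bep,bgj,bmv,bpv,egj,egm,egp,ejm,ejp,ejv,emp,emv,gjm,gjp,jmp,jmv,jpv,mpv
∂3: piv[abmv,abpv,aejm,aejv,aemv,agjm,ajmv,ampv,begj,begp,bgjp,egjp,jmpv] rk=13  ker:ejmv
∂2c = 0
c vs im∂3: reduces to 0 ⇒ boundary

cycle:yes boundary:yes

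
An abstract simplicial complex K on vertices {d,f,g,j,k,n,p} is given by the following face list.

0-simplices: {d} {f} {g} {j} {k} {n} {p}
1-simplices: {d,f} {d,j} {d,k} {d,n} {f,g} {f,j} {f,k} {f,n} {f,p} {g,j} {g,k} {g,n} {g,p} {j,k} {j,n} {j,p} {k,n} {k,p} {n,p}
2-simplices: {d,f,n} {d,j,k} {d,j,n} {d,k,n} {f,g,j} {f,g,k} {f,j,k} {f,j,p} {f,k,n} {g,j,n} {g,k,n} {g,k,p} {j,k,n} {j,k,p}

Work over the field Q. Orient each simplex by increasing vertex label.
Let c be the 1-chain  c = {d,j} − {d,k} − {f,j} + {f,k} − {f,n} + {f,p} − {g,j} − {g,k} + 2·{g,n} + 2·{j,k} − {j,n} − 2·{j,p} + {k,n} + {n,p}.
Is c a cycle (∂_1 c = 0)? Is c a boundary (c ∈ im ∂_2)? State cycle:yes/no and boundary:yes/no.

cycle:yes boundary:no

n_0=7 n_1=19 n_2=14  [Q]
∂1: piv[df,dj,dk,dn,fg,fp] rk=6  ker:fj,fk,fn,gj,gk,gn,gp,jk,jn,jp,kn,kp,np
∂2: piv[dfn,djk,djn,dkn,fgj,fgk,fjk,fjp,fkn,gjn,gkp,jkp] rk=12  ker:gkn,jkn
∂1c = 0
c vs im∂2: residual ≠ 0 ⇒ not boundary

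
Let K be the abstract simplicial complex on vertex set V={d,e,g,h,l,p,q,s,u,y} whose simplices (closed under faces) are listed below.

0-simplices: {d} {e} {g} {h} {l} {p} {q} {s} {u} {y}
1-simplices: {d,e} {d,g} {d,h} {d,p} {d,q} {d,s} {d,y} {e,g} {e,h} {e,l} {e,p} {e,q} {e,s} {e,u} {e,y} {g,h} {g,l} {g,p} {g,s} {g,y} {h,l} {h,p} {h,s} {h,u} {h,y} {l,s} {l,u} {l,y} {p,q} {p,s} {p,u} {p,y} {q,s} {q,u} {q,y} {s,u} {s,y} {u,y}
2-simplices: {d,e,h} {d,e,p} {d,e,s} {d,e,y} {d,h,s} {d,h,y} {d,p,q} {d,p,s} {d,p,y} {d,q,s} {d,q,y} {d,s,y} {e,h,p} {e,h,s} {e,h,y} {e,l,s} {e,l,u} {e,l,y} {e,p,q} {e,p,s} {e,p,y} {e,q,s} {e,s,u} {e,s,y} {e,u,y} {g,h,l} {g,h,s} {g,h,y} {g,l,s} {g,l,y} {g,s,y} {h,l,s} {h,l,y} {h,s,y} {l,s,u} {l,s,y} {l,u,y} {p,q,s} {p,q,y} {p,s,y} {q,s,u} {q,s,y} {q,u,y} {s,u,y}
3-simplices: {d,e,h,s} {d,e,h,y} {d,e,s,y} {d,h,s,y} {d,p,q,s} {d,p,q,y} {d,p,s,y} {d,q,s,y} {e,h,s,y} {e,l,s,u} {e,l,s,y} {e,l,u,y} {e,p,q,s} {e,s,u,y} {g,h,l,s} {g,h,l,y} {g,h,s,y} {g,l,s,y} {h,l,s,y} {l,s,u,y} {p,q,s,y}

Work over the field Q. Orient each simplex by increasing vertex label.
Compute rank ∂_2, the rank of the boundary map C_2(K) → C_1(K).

n_0=10 n_1=38 n_2=44 n_3=21  [Q]
∂1: piv[de,dg,dh,dp,dq,ds,dy,el,eu] rk=9  ker:eg,eh,ep,eq,es,ey,gh,gl,gp,gs,gy,hl,hp,hs,hu,hy,ls,lu,ly,pq,ps,pu,py,qs,qu,qy,su,sy,uy
∂2: piv[deh,dep,des,dey,dhs,dhy,dpq,dps,dpy,dqs,dqy,dsy,ehp,els,elu,ely,epq,esu,euy,ghl,ghs,ghy,gls,qsu] rk=24  ker:ehs,ehy,eps,epy,eqs,esy,gly,gsy,hls,hly,hsy,lsu,lsy,luy,pqs,pqy,psy,qsy,quy,suy
∂3: piv[dehs,dehy,desy,dhsy,dpqs,dpqy,dpsy,dqsy,elsu,elsy,eluy,epqs,esuy,ghls,ghly,ghsy,glsy] rk=17  ker:ehsy,hlsy,lsuy,pqsy
rk∂_2=24

rank∂_2=24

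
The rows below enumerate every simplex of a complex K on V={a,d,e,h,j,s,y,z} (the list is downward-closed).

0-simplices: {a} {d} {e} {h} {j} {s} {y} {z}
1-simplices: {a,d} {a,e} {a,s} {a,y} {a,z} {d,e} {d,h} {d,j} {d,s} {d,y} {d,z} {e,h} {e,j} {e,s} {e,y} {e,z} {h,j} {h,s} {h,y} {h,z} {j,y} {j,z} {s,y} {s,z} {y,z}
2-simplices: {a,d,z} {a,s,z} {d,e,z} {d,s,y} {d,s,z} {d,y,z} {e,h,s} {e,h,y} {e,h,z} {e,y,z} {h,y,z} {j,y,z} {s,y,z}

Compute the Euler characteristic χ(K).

χ(K)=-4

n_0=8 n_1=25 n_2=13
χ=+8−25+13=-4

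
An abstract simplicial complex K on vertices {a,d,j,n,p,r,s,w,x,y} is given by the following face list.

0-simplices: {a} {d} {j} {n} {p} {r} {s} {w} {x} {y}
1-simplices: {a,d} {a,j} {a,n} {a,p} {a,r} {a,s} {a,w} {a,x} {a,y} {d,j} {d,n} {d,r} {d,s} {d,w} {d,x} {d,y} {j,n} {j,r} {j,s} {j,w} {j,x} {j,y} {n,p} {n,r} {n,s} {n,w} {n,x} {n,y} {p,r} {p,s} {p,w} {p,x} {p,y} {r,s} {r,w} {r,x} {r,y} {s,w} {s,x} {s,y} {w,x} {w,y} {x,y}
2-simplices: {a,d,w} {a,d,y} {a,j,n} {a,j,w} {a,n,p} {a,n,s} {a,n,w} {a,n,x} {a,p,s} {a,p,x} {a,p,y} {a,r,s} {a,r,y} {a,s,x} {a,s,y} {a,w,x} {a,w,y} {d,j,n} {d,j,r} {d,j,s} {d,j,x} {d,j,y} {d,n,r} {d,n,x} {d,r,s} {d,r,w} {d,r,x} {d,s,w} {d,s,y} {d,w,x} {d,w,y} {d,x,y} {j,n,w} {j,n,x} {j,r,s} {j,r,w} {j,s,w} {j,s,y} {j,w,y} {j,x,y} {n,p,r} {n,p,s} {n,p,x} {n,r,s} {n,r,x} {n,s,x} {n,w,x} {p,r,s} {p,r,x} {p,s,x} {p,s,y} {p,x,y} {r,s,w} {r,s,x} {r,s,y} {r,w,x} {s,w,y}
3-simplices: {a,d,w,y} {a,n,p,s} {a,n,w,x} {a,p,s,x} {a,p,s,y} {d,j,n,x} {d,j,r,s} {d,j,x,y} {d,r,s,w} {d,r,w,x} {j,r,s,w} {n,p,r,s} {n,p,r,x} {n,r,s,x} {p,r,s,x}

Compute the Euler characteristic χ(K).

χ(K)=9

n_0=10 n_1=43 n_2=57 n_3=15
χ=+10−43+57−15=9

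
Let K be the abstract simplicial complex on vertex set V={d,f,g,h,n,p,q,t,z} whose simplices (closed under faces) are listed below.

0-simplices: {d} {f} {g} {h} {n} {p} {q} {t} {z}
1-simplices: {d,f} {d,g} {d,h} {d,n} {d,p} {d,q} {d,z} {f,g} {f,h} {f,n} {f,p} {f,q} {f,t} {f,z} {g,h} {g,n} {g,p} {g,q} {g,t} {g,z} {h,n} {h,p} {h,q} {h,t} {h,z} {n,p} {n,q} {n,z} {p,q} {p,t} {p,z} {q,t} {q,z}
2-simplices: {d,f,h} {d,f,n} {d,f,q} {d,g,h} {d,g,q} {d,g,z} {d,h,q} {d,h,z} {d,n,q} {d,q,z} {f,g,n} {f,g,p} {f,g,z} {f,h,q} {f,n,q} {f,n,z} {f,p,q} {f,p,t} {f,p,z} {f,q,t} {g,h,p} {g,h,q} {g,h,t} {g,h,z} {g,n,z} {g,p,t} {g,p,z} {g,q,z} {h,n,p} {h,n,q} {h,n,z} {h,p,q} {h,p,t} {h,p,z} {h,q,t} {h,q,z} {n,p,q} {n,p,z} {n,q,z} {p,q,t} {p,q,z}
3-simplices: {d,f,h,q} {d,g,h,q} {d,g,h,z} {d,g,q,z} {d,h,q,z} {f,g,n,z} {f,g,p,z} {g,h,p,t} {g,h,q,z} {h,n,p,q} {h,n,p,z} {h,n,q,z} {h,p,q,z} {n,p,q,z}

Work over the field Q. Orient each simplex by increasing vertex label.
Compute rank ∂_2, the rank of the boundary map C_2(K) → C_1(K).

rank∂_2=24

n_0=9 n_1=33 n_2=41 n_3=14  [Q]
∂1: piv[df,dg,dh,dn,dp,dq,dz,ft] rk=8  ker:fg,fh,fn,fp,fq,fz,gh,gn,gp,gq,gt,gz,hn,hp,hq,ht,hz,np,nq,nz,pq,pt,pz,qt,qz
∂2: piv[dfh,dfn,dfq,dgh,dgq,dgz,dhq,dhz,dnq,dqz,fgn,fgp,fgz,fnz,fpq,fpt,fpz,fqt,ghp,ght,gpt,hnp,hnq,hnz] rk=24  ker:fhq,fnq,ghq,ghz,gnz,gpz,gqz,hpq,hpt,hpz,hqt,hqz,npq,npz,nqz,pqt,pqz
∂3: piv[dfhq,dghq,dghz,dgqz,dhqz,fgnz,fgpz,ghpt,hnpq,hnpz,hnqz,hpqz] rk=12  ker:ghqz,npqz
rk∂_2=24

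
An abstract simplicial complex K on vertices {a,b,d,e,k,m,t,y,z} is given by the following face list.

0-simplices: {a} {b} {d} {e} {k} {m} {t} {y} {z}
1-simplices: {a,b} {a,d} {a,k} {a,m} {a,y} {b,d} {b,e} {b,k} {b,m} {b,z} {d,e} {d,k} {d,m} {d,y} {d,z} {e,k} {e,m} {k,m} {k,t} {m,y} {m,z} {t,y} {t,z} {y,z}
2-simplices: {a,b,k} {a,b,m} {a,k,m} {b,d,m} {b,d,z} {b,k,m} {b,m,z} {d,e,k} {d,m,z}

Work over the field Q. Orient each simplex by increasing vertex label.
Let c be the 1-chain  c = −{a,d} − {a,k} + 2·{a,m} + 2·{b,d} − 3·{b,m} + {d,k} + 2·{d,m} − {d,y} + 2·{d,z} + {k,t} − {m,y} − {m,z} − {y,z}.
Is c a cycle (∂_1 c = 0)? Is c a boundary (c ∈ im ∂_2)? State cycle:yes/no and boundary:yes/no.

cycle:no boundary:no

n_0=9 n_1=24 n_2=9  [Q]
∂1: piv[ab,ad,ak,am,ay,be,bz,kt] rk=8  ker:bd,bk,bm,de,dk,dm,dy,dz,ek,em,km,my,mz,ty,tz,yz
∂2: piv[abk,abm,akm,bdm,bdz,bmz,dek] rk=7  ker:bkm,dmz
∂1c = {b} − 3·{d} − {k} + 3·{m} + {t} − {y}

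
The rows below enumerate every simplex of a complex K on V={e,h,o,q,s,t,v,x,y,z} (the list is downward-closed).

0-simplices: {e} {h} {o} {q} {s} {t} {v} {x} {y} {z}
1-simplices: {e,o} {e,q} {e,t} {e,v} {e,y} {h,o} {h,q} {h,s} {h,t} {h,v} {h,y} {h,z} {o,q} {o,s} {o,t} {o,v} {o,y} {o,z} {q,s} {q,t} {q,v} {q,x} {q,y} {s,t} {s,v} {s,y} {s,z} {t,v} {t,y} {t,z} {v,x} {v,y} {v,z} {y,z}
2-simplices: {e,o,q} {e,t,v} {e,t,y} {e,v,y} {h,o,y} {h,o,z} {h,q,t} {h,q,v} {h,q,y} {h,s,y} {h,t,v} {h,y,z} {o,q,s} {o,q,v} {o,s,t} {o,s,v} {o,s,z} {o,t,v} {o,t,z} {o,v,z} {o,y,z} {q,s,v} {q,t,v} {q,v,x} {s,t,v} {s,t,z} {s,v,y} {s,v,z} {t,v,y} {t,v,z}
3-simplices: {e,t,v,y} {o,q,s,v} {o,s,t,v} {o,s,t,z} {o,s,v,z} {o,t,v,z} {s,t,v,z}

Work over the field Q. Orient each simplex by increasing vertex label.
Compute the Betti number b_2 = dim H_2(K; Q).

n_0=10 n_1=34 n_2=30 n_3=7  [Q]
∂1: piv[eo,eq,et,ev,ey,ho,hs,hz,qx] rk=9  ker:hq,ht,hv,hy,oq,os,ot,ov,oy,oz,qs,qt,qv,qy,st,sv,sy,sz,tv,ty,tz,vx,vy,vz,yz
∂2: piv[eoq,etv,ety,evy,hoy,hoz,hqt,hqv,hqy,hsy,htv,hyz,oqs,oqv,ost,osv,osz,otv,otz,ovz,qvx,svy] rk=22  ker:oyz,qsv,qtv,stv,stz,svz,tvy,tvz
∂3: piv[etvy,oqsv,ostv,ostz,osvz,otvz] rk=6  ker:stvz
b_2=(30−22)−6=2

b_2=2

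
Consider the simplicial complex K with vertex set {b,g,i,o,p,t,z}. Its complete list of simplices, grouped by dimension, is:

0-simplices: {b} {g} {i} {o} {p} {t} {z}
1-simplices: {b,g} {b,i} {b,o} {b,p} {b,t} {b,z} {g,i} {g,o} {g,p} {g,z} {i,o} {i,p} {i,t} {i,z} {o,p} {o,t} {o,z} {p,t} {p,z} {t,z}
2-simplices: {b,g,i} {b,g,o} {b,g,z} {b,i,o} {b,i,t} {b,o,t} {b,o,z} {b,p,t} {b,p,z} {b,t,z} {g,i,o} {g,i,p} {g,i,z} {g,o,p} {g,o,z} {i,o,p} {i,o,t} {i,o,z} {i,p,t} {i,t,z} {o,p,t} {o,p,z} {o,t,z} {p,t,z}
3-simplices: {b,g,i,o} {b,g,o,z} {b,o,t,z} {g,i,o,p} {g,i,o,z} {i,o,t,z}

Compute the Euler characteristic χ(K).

χ(K)=5

n_0=7 n_1=20 n_2=24 n_3=6
χ=+7−20+24−6=5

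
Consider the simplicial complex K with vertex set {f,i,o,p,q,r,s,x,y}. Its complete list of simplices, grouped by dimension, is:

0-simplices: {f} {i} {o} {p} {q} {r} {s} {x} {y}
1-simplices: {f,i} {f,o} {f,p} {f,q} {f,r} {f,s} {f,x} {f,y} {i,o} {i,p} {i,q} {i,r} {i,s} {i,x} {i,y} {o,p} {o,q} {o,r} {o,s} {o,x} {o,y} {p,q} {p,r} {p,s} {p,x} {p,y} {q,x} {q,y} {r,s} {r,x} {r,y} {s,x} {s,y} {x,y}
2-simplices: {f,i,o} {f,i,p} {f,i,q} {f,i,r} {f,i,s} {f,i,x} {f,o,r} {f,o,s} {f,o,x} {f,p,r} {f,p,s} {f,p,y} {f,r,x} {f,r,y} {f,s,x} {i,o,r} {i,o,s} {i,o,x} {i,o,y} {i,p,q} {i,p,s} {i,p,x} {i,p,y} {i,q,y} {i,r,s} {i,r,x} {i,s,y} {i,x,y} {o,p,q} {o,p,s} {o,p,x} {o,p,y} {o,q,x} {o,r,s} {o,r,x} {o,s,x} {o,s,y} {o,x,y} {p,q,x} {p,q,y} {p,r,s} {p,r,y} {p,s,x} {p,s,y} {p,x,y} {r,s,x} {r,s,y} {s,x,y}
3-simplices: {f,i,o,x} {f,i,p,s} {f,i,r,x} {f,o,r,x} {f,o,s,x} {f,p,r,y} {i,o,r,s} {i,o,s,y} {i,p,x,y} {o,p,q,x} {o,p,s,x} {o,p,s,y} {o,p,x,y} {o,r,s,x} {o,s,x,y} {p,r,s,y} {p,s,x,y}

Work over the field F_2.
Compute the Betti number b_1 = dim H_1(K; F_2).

b_1=0

n_0=9 n_1=34 n_2=48 n_3=17  [Z2]
∂1: piv[fi,fo,fp,fq,fr,fs,fx,fy] rk=8  ker:io,ip,iq,ir,is,ix,iy,op,oq,or,os,ox,oy,pq,pr,ps,px,py,qx,qy,rs,rx,ry,sx,sy,xy
∂2: piv[fio,fip,fiq,fir,fis,fix,for,fos,fox,fpr,fps,fpy,frx,fry,fsx,ioy,ipq,ipx,ipy,iqy,irs,isy,ixy,opq,ops,oqx] rk=26  ker:ior,ios,iox,ips,irx,opx,opy,ors,orx,osx,osy,oxy,pqx,pqy,prs,pry,psx,psy,pxy,rsx,rsy,sxy
∂3: piv[fiox,fips,firx,forx,fosx,fpry,iors,iosy,ipxy,opqx,opsx,opsy,opxy,orsx,osxy,prsy] rk=16  ker:psxy
b_1=(34−8)−26=0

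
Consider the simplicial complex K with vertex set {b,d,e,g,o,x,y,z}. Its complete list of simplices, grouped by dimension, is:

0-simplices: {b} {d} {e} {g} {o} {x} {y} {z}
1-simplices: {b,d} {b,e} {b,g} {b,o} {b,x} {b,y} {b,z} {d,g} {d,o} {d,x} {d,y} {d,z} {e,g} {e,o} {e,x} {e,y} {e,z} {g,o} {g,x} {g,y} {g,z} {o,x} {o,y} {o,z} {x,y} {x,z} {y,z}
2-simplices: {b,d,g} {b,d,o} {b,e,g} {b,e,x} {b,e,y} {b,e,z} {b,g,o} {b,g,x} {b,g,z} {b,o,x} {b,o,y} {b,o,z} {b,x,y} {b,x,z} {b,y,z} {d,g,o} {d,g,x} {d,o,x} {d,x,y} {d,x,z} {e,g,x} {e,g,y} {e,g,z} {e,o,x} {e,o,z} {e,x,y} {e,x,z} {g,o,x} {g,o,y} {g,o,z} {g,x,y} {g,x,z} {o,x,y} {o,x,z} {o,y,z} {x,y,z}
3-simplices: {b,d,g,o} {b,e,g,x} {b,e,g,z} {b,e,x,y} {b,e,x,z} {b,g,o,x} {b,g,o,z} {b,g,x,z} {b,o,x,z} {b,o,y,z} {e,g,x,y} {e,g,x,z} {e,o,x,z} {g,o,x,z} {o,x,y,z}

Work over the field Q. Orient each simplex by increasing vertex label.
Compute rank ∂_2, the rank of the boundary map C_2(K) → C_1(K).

rank∂_2=20

n_0=8 n_1=27 n_2=36 n_3=15  [Q]
∂1: piv[bd,be,bg,bo,bx,by,bz] rk=7  ker:dg,do,dx,dy,dz,eg,eo,ex,ey,ez,go,gx,gy,gz,ox,oy,oz,xy,xz,yz
∂2: piv[bdg,bdo,beg,bex,bey,bez,bgo,bgx,bgz,box,boy,boz,bxy,bxz,byz,dgx,dxy,dxz,egy,eox] rk=20  ker:dgo,dox,egx,egz,eoz,exy,exz,gox,goy,goz,gxy,gxz,oxy,oxz,oyz,xyz
∂3: piv[bdgo,begx,begz,bexy,bexz,bgox,bgoz,bgxz,boxz,boyz,egxy,eoxz,oxyz] rk=13  ker:egxz,goxz
rk∂_2=20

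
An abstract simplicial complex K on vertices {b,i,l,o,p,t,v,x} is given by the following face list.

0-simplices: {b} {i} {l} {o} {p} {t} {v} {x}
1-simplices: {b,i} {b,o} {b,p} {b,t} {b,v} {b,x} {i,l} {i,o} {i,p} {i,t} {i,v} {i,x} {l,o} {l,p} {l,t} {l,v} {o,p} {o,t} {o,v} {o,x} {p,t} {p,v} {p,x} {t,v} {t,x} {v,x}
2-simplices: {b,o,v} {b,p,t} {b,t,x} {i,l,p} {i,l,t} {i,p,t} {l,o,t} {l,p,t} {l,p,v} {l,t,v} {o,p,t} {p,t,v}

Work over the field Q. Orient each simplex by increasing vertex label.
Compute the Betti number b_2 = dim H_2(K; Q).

n_0=8 n_1=26 n_2=12  [Q]
∂1: piv[bi,bo,bp,bt,bv,bx,il] rk=7  ker:io,ip,it,iv,ix,lo,lp,lt,lv,op,ot,ov,ox,pt,pv,px,tv,tx,vx
∂2: piv[bov,bpt,btx,ilp,ilt,ipt,lot,lpv,ltv,opt] rk=10  ker:lpt,ptv
b_2=(12−10)−0=2

b_2=2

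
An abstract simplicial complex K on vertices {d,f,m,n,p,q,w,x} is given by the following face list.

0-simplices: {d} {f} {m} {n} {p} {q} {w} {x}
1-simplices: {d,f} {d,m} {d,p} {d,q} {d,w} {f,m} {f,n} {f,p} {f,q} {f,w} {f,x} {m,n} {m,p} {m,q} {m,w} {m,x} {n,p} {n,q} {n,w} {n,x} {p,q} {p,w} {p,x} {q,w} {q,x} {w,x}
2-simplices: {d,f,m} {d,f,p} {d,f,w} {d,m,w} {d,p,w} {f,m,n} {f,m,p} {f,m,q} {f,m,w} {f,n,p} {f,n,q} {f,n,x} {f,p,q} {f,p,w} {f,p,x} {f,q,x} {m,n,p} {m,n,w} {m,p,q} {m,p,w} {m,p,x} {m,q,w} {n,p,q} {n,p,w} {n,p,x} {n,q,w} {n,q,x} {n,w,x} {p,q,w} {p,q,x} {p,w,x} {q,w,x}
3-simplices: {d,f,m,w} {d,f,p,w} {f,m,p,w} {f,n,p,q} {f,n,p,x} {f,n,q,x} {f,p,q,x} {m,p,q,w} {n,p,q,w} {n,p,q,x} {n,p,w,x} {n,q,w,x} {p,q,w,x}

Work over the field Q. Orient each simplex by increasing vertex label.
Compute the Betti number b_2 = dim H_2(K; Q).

b_2=3

n_0=8 n_1=26 n_2=32 n_3=13  [Q]
∂1: piv[df,dm,dp,dq,dw,fn,fx] rk=7  ker:fm,fp,fq,fw,mn,mp,mq,mw,mx,np,nq,nw,nx,pq,pw,px,qw,qx,wx
∂2: piv[dfm,dfp,dfw,dmw,dpw,fmn,fmp,fmq,fnp,fnq,fnx,fpq,fpx,fqx,mnw,mpx,mqw,nwx] rk=18  ker:fmw,fpw,mnp,mpq,mpw,npq,npw,npx,nqw,nqx,pqw,pqx,pwx,qwx
∂3: piv[dfmw,dfpw,fmpw,fnpq,fnpx,fnqx,fpqx,mpqw,npqw,npwx,nqwx] rk=11  ker:npqx,pqwx
b_2=(32−18)−11=3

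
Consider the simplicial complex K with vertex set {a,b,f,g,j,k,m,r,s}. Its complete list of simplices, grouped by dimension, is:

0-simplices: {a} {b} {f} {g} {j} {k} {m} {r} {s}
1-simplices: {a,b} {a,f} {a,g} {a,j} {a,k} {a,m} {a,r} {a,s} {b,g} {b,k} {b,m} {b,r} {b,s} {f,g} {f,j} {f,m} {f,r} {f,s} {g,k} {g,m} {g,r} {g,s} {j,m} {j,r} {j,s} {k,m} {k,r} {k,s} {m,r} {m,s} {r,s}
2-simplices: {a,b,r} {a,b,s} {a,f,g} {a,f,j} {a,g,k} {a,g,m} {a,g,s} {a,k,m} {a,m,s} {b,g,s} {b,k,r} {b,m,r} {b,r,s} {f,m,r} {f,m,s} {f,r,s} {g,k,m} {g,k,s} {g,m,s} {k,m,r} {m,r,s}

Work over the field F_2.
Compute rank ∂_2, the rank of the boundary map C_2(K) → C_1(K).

n_0=9 n_1=31 n_2=21  [Z2]
∂1: piv[ab,af,ag,aj,ak,am,ar,as] rk=8  ker:bg,bk,bm,br,bs,fg,fj,fm,fr,fs,gk,gm,gr,gs,jm,jr,js,km,kr,ks,mr,ms,rs
∂2: piv[abr,abs,afg,afj,agk,agm,ags,akm,ams,bgs,bkr,bmr,brs,fmr,fms,frs,gks,kmr] rk=18  ker:gkm,gms,mrs
rk∂_2=18

rank∂_2=18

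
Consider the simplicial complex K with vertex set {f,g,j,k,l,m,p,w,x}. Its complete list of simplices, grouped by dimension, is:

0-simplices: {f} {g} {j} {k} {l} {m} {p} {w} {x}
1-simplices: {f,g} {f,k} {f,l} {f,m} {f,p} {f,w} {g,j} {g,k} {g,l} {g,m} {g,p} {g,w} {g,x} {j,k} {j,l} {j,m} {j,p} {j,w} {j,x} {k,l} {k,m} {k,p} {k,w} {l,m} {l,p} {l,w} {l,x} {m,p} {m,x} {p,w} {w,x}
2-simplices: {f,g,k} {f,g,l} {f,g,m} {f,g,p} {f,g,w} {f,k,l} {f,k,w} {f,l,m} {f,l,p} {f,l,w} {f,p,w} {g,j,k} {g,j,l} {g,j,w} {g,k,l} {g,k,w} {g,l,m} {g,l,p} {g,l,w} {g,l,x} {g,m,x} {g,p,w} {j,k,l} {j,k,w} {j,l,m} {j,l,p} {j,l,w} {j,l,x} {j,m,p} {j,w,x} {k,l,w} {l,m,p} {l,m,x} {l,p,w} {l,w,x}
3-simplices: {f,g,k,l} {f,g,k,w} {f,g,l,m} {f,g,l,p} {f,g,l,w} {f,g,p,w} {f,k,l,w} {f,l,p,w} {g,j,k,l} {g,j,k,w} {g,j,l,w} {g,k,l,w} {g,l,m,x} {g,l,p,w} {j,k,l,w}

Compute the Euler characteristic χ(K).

n_0=9 n_1=31 n_2=35 n_3=15
χ=+9−31+35−15=-2

χ(K)=-2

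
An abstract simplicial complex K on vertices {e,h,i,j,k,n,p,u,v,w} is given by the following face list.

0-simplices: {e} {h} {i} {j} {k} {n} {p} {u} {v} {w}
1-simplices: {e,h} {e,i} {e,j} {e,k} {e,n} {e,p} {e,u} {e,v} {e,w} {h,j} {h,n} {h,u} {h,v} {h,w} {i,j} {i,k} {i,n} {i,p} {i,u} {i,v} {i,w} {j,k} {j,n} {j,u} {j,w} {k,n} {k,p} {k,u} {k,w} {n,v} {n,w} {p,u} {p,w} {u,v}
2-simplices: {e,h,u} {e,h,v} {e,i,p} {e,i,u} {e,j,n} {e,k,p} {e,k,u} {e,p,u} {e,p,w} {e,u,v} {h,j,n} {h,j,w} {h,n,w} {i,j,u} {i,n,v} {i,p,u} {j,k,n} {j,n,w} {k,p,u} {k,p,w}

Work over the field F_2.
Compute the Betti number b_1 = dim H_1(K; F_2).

b_1=8

n_0=10 n_1=34 n_2=20  [Z2]
∂1: piv[eh,ei,ej,ek,en,ep,eu,ev,ew] rk=9  ker:hj,hn,hu,hv,hw,ij,ik,in,ip,iu,iv,iw,jk,jn,ju,jw,kn,kp,ku,kw,nv,nw,pu,pw,uv
∂2: piv[ehu,ehv,eip,eiu,ejn,ekp,eku,epu,epw,euv,hjn,hjw,hnw,iju,inv,jkn,kpw] rk=17  ker:ipu,jnw,kpu
b_1=(34−9)−17=8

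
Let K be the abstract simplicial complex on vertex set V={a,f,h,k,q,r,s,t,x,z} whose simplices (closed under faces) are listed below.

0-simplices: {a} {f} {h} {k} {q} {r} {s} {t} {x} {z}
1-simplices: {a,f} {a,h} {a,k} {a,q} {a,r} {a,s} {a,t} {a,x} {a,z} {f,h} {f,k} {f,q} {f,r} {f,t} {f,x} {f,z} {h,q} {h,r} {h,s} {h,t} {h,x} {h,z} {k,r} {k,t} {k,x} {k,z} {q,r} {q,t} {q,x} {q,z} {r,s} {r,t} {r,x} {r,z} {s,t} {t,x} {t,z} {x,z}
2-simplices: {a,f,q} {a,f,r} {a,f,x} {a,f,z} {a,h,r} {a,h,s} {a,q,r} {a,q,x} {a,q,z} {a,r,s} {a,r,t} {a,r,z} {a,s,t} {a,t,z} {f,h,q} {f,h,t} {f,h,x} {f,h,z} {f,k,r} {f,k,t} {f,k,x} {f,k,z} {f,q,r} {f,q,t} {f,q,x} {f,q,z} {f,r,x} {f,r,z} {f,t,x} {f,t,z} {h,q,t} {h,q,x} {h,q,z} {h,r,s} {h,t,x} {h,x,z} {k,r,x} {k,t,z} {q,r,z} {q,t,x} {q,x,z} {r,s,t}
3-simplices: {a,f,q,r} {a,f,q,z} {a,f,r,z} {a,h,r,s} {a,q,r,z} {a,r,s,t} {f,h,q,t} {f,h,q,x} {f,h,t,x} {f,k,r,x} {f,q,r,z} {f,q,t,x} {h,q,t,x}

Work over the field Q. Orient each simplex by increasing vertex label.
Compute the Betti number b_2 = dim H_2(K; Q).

n_0=10 n_1=38 n_2=42 n_3=13  [Q]
∂1: piv[af,ah,ak,aq,ar,as,at,ax,az] rk=9  ker:fh,fk,fq,fr,ft,fx,fz,hq,hr,hs,ht,hx,hz,kr,kt,kx,kz,qr,qt,qx,qz,rs,rt,rx,rz,st,tx,tz,xz
∂2: piv[afq,afr,afx,afz,ahr,ahs,aqr,aqx,aqz,ars,art,arz,ast,atz,fhq,fht,fhx,fhz,fkr,fkt,fkx,fkz,fqt,frx,ftx,ftz,hxz] rk=27  ker:fqr,fqx,fqz,frz,hqt,hqx,hqz,hrs,htx,krx,ktz,qrz,qtx,qxz,rst
∂3: piv[afqr,afqz,afrz,ahrs,aqrz,arst,fhqt,fhqx,fhtx,fkrx,fqtx] rk=11  ker:fqrz,hqtx
b_2=(42−27)−11=4

b_2=4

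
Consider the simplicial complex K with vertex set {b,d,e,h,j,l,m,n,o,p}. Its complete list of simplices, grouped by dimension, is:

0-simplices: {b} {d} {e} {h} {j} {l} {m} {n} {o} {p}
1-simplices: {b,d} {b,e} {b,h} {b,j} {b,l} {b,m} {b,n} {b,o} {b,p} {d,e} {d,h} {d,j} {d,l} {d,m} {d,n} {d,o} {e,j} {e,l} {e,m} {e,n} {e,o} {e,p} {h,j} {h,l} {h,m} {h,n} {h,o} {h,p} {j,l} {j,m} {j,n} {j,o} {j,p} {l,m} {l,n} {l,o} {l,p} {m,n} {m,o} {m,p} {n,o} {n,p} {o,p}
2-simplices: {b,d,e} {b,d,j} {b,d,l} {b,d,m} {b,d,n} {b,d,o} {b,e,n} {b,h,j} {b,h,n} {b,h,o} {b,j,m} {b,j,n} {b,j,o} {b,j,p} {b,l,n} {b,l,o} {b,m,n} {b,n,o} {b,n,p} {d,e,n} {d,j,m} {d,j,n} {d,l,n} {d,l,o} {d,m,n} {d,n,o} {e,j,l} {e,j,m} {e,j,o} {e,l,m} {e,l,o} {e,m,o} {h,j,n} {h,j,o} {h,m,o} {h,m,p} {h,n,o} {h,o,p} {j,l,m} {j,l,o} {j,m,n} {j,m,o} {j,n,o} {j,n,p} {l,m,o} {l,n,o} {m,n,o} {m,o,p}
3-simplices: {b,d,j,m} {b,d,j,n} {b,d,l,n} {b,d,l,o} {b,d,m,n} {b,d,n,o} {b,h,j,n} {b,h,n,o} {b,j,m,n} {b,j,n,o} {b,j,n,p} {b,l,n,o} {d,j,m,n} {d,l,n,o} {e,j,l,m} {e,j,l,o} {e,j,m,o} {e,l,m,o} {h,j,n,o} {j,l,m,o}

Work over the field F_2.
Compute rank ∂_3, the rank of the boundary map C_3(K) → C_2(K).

rank∂_3=17

n_0=10 n_1=43 n_2=48 n_3=20  [Z2]
∂1: piv[bd,be,bh,bj,bl,bm,bn,bo,bp] rk=9  ker:de,dh,dj,dl,dm,dn,do,ej,el,em,en,eo,ep,hj,hl,hm,hn,ho,hp,jl,jm,jn,jo,jp,lm,ln,lo,lp,mn,mo,mp,no,np,op
∂2: piv[bde,bdj,bdl,bdm,bdn,bdo,ben,bhj,bhn,bho,bjm,bjn,bjo,bjp,bln,blo,bmn,bno,bnp,ejl,ejm,ejo,elm,elo,emo,hmo,hmp,hop] rk=28  ker:den,djm,djn,dln,dlo,dmn,dno,hjn,hjo,hno,jlm,jlo,jmn,jmo,jno,jnp,lmo,lno,mno,mop
∂3: piv[bdjm,bdjn,bdln,bdlo,bdmn,bdno,bhjn,bhno,bjmn,bjno,bjnp,blno,ejlm,ejlo,ejmo,elmo,hjno] rk=17  ker:djmn,dlno,jlmo
rk∂_3=17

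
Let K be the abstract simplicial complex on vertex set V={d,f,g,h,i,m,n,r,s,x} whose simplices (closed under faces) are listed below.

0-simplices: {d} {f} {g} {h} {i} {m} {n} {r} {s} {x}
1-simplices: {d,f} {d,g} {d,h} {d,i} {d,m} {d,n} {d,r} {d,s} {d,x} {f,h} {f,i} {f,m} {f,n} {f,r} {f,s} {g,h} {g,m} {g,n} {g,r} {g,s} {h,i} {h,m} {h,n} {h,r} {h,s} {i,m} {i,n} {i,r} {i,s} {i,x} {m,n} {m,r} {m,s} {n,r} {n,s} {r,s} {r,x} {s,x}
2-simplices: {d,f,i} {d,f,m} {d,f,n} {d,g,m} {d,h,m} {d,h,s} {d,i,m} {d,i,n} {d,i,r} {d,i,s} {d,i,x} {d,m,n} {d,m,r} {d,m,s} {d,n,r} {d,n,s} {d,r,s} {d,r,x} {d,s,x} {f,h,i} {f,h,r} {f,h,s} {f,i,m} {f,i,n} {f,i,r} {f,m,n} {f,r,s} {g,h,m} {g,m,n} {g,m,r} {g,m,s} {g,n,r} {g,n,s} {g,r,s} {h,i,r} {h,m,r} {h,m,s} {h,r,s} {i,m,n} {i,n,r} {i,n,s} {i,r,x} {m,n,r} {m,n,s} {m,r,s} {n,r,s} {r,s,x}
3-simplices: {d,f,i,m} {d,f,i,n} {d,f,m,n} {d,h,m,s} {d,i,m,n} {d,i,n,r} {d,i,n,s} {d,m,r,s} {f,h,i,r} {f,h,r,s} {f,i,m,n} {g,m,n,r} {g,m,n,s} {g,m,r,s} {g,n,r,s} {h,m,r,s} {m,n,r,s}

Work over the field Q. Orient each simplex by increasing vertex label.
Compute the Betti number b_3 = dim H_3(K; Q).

b_3=2

n_0=10 n_1=38 n_2=47 n_3=17  [Q]
∂1: piv[df,dg,dh,di,dm,dn,dr,ds,dx] rk=9  ker:fh,fi,fm,fn,fr,fs,gh,gm,gn,gr,gs,hi,hm,hn,hr,hs,im,in,ir,is,ix,mn,mr,ms,nr,ns,rs,rx,sx
∂2: piv[dfi,dfm,dfn,dgm,dhm,dhs,dim,din,dir,dis,dix,dmn,dmr,dms,dnr,dns,drs,drx,dsx,fhi,fhr,fhs,fir,frs,ghm,gmn,gmr,gms] rk=28  ker:fim,fin,fmn,gnr,gns,grs,hir,hmr,hms,hrs,imn,inr,ins,irx,mnr,mns,mrs,nrs,rsx
∂3: piv[dfim,dfin,dfmn,dhms,dimn,dinr,dins,dmrs,fhir,fhrs,gmnr,gmns,gmrs,gnrs,hmrs] rk=15  ker:fimn,mnrs
b_3=(17−15)−0=2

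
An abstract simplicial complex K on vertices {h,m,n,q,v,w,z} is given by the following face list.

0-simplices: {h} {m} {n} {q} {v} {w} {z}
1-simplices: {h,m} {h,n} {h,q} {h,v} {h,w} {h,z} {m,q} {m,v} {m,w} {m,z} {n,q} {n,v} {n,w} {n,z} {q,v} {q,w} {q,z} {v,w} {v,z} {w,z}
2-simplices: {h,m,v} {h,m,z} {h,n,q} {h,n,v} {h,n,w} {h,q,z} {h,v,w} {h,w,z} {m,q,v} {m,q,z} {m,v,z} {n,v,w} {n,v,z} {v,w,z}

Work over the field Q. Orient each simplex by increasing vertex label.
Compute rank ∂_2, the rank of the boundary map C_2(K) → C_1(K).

rank∂_2=12

n_0=7 n_1=20 n_2=14  [Q]
∂1: piv[hm,hn,hq,hv,hw,hz] rk=6  ker:mq,mv,mw,mz,nq,nv,nw,nz,qv,qw,qz,vw,vz,wz
∂2: piv[hmv,hmz,hnq,hnv,hnw,hqz,hvw,hwz,mqv,mqz,mvz,nvz] rk=12  ker:nvw,vwz
rk∂_2=12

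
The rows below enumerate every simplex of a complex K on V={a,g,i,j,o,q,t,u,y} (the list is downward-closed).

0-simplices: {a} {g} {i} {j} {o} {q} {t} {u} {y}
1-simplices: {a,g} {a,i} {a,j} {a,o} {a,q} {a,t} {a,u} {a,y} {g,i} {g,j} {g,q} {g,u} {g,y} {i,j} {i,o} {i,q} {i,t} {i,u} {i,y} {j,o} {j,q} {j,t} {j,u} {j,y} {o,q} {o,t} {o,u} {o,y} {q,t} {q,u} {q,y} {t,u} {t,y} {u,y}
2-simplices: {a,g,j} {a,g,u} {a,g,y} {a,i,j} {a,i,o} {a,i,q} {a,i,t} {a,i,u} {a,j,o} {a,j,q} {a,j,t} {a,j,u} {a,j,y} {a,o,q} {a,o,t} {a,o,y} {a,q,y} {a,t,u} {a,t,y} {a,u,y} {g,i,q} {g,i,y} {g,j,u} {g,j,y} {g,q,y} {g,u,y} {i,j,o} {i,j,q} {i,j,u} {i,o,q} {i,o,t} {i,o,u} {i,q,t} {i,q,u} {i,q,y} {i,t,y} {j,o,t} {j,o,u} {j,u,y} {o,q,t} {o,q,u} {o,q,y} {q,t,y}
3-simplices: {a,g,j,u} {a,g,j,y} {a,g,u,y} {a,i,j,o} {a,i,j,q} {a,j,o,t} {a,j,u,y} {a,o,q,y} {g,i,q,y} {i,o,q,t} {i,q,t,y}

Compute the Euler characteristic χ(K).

n_0=9 n_1=34 n_2=43 n_3=11
χ=+9−34+43−11=7

χ(K)=7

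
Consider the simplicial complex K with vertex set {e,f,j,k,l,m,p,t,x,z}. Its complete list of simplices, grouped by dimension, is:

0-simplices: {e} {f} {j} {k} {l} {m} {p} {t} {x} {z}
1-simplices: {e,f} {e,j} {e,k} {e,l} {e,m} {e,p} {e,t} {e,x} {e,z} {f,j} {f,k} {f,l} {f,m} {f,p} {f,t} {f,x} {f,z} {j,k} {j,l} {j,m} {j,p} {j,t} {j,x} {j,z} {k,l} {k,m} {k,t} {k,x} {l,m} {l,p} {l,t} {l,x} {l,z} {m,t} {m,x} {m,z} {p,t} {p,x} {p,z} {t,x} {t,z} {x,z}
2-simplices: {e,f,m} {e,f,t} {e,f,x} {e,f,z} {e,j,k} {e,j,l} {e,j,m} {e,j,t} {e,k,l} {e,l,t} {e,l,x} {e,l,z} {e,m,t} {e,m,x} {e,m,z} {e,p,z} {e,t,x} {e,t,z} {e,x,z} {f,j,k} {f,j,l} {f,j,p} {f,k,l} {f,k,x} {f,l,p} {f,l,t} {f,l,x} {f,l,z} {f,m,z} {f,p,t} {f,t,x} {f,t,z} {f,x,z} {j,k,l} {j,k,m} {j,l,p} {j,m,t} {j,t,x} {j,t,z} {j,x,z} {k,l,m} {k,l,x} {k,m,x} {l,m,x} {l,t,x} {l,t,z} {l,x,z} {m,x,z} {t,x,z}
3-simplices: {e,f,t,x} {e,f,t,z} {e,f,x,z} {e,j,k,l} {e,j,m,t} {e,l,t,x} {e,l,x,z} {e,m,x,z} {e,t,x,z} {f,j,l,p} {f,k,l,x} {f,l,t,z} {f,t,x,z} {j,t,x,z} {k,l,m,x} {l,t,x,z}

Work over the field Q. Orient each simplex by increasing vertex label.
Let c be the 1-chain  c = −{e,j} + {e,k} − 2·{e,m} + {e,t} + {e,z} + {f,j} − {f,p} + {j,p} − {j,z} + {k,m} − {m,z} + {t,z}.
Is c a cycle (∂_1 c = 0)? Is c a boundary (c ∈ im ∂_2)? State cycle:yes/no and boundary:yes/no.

n_0=10 n_1=42 n_2=49 n_3=16  [Q]
∂1: piv[ef,ej,ek,el,em,ep,et,ex,ez] rk=9  ker:fj,fk,fl,fm,fp,ft,fx,fz,jk,jl,jm,jp,jt,jx,jz,kl,km,kt,kx,lm,lp,lt,lx,lz,mt,mx,mz,pt,px,pz,tx,tz,xz
∂2: piv[efm,eft,efx,efz,ejk,ejl,ejm,ejt,ekl,elt,elx,elz,emt,emx,emz,epz,etx,etz,exz,fjk,fjl,fjp,fkx,flp,flt,fpt,jkm,jtx,jtz,klm] rk=30  ker:fkl,flx,flz,fmz,ftx,ftz,fxz,jkl,jlp,jmt,jxz,klx,kmx,lmx,ltx,ltz,lxz,mxz,txz
∂3: piv[eftx,eftz,efxz,ejkl,ejmt,eltx,elxz,emxz,etxz,fjlp,fklx,fltz,jtxz,klmx,ltxz] rk=15  ker:ftxz
∂1c = 0
c vs im∂2: reduces to 0 ⇒ boundary

cycle:yes boundary:yes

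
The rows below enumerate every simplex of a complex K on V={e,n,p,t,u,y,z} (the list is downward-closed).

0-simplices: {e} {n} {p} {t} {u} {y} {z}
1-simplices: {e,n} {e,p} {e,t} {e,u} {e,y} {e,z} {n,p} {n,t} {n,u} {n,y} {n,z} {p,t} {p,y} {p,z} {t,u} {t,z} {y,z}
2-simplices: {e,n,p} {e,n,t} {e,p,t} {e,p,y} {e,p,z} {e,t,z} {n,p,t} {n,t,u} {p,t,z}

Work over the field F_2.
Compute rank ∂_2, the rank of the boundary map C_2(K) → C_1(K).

n_0=7 n_1=17 n_2=9  [Z2]
∂1: piv[en,ep,et,eu,ey,ez] rk=6  ker:np,nt,nu,ny,nz,pt,py,pz,tu,tz,yz
∂2: piv[enp,ent,ept,epy,epz,etz,ntu] rk=7  ker:npt,ptz
rk∂_2=7

rank∂_2=7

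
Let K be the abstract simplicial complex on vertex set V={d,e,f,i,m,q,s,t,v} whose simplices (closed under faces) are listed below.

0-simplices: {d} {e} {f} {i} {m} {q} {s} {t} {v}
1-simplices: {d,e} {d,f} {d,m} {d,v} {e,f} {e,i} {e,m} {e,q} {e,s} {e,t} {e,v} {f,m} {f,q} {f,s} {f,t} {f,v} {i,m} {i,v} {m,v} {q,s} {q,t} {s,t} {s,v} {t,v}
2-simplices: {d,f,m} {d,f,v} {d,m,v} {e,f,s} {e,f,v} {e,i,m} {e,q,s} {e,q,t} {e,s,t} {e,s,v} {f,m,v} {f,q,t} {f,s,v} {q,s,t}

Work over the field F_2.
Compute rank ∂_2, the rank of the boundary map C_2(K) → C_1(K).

rank∂_2=11

n_0=9 n_1=24 n_2=14  [Z2]
∂1: piv[de,df,dm,dv,ei,eq,es,et] rk=8  ker:ef,em,ev,fm,fq,fs,ft,fv,im,iv,mv,qs,qt,st,sv,tv
∂2: piv[dfm,dfv,dmv,efs,efv,eim,eqs,eqt,est,esv,fqt] rk=11  ker:fmv,fsv,qst
rk∂_2=11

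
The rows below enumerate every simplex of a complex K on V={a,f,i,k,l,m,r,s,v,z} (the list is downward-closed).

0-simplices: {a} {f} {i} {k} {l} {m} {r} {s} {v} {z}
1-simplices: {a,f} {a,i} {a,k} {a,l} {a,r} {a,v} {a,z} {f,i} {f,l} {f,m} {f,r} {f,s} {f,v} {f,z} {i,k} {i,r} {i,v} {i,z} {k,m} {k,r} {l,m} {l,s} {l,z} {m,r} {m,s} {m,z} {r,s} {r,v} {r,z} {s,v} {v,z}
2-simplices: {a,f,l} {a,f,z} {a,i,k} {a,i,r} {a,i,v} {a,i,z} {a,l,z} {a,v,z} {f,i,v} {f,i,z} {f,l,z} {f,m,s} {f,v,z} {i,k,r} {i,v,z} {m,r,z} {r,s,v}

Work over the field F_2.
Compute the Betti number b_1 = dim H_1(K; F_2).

b_1=8

n_0=10 n_1=31 n_2=17  [Z2]
∂1: piv[af,ai,ak,al,ar,av,az,fm,fs] rk=9  ker:fi,fl,fr,fv,fz,ik,ir,iv,iz,km,kr,lm,ls,lz,mr,ms,mz,rs,rv,rz,sv,vz
∂2: piv[afl,afz,aik,air,aiv,aiz,alz,avz,fiv,fiz,fms,ikr,mrz,rsv] rk=14  ker:flz,fvz,ivz
b_1=(31−9)−14=8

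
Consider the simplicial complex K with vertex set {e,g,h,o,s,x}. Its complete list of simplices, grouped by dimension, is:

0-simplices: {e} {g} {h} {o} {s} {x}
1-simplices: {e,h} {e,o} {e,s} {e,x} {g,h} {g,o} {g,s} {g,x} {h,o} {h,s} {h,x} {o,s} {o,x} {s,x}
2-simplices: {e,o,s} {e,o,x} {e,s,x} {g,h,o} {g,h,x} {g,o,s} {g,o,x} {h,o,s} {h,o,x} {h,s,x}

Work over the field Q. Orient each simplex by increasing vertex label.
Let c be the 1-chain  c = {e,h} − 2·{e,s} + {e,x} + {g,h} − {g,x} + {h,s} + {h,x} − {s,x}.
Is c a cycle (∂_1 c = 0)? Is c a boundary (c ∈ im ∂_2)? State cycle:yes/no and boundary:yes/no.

n_0=6 n_1=14 n_2=10  [Q]
∂1: piv[eh,eo,es,ex,gh] rk=5  ker:go,gs,gx,ho,hs,hx,os,ox,sx
∂2: piv[eos,eox,esx,gho,ghx,gos,gox,hos] rk=8  ker:hox,hsx
∂1c = 0
c vs im∂2: residual ≠ 0 ⇒ not boundary

cycle:yes boundary:no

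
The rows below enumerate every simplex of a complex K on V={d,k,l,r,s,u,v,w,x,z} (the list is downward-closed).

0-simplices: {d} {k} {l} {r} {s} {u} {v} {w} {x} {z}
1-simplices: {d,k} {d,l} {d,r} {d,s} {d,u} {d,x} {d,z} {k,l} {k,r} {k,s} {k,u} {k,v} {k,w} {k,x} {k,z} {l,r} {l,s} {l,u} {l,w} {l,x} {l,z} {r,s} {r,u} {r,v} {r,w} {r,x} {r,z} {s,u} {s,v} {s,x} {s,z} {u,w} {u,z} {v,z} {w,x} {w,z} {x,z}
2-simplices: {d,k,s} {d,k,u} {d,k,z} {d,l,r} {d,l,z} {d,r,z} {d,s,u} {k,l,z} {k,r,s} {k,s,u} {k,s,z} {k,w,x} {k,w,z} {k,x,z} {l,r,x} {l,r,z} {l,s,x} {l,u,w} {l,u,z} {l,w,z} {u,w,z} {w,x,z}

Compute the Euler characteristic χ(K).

n_0=10 n_1=37 n_2=22
χ=+10−37+22=-5

χ(K)=-5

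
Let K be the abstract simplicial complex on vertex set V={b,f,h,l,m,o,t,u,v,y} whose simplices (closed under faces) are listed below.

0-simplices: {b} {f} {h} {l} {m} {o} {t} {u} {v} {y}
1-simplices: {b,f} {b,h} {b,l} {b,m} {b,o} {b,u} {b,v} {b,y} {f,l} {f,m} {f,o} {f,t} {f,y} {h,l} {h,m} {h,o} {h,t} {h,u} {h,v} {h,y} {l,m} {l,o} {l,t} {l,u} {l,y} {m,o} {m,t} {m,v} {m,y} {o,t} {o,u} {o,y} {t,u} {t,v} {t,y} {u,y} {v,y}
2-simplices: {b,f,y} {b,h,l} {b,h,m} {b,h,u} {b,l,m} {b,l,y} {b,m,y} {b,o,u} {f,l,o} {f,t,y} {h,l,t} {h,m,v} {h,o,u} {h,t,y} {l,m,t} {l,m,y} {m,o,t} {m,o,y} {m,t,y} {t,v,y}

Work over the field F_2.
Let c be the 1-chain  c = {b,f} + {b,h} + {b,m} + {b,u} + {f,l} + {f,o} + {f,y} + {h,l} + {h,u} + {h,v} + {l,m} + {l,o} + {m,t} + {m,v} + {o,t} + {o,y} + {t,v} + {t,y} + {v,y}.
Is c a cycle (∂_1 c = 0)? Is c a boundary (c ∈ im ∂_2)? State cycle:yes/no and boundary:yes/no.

n_0=10 n_1=37 n_2=20  [Z2]
∂1: piv[bf,bh,bl,bm,bo,bu,bv,by,ft] rk=9  ker:fl,fm,fo,fy,hl,hm,ho,ht,hu,hv,hy,lm,lo,lt,lu,ly,mo,mt,mv,my,ot,ou,oy,tu,tv,ty,uy,vy
∂2: piv[bfy,bhl,bhm,bhu,blm,bly,bmy,bou,flo,fty,hlt,hmv,hou,hty,lmt,mot,moy,mty,tvy] rk=19  ker:lmy
∂1c = 0
c vs im∂2: reduces to 0 ⇒ boundary

cycle:yes boundary:yes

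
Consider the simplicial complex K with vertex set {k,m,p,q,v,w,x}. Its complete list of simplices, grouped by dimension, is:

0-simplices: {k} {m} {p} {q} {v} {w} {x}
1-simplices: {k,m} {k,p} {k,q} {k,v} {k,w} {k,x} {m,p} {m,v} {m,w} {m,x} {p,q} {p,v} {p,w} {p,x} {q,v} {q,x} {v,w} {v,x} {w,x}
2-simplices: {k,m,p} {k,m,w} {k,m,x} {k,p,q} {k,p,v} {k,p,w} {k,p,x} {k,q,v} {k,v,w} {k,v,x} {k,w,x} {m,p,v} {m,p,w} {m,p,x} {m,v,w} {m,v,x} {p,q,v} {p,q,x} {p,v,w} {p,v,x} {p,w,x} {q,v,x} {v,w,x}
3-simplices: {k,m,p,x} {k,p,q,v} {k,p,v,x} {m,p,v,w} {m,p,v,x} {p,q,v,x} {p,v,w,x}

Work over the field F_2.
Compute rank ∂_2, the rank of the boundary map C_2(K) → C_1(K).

n_0=7 n_1=19 n_2=23 n_3=7  [Z2]
∂1: piv[km,kp,kq,kv,kw,kx] rk=6  ker:mp,mv,mw,mx,pq,pv,pw,px,qv,qx,vw,vx,wx
∂2: piv[kmp,kmw,kmx,kpq,kpv,kpw,kpx,kqv,kvw,kvx,kwx,mpv,pqx] rk=13  ker:mpw,mpx,mvw,mvx,pqv,pvw,pvx,pwx,qvx,vwx
∂3: piv[kmpx,kpqv,kpvx,mpvw,mpvx,pqvx,pvwx] rk=7
rk∂_2=13

rank∂_2=13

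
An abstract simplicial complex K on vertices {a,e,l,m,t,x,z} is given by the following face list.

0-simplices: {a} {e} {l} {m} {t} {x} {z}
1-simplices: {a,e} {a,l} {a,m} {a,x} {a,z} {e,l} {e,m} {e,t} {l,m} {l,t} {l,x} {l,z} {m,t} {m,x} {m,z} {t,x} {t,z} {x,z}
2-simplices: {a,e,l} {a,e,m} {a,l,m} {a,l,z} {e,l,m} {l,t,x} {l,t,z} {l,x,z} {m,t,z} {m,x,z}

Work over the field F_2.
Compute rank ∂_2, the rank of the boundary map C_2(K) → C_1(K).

n_0=7 n_1=18 n_2=10  [Z2]
∂1: piv[ae,al,am,ax,az,et] rk=6  ker:el,em,lm,lt,lx,lz,mt,mx,mz,tx,tz,xz
∂2: piv[ael,aem,alm,alz,ltx,ltz,lxz,mtz,mxz] rk=9  ker:elm
rk∂_2=9

rank∂_2=9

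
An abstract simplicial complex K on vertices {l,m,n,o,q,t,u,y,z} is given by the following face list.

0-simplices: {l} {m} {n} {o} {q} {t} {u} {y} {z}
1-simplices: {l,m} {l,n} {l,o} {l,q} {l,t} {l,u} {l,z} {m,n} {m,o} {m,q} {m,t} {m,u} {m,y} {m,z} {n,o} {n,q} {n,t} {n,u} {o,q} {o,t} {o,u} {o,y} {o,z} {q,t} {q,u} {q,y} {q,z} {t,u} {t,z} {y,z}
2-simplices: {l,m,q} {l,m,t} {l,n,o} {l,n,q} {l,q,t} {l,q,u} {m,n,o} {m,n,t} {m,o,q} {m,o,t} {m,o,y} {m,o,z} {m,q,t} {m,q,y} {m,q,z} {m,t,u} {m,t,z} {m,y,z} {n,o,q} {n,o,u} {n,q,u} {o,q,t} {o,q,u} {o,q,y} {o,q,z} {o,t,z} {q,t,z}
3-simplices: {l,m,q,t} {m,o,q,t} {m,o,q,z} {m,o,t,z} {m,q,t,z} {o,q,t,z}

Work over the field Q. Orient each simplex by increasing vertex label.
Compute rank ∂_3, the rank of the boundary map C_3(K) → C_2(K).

n_0=9 n_1=30 n_2=27 n_3=6  [Q]
∂1: piv[lm,ln,lo,lq,lt,lu,lz,my] rk=8  ker:mn,mo,mq,mt,mu,mz,no,nq,nt,nu,oq,ot,ou,oy,oz,qt,qu,qy,qz,tu,tz,yz
∂2: piv[lmq,lmt,lno,lnq,lqt,lqu,mno,mnt,moq,mot,moy,moz,mqy,mqz,mtu,mtz,myz,noq,nou,nqu] rk=20  ker:mqt,oqt,oqu,oqy,oqz,otz,qtz
∂3: piv[lmqt,moqt,moqz,motz,mqtz] rk=5  ker:oqtz
rk∂_3=5

rank∂_3=5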